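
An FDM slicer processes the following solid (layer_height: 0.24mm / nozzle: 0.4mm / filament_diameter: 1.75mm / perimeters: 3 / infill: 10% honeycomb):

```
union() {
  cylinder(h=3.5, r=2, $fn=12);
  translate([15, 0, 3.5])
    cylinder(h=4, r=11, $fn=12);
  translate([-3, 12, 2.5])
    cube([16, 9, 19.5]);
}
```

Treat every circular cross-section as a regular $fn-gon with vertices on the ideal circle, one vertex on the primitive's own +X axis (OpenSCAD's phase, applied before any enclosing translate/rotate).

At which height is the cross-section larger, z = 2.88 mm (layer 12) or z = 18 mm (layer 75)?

layer 12 (z = 2.88 mm)

Layer 12 (z = 2.88): the cylinder: section is a regular 12-gon, circumradius r=2 (area = (12/2)·2.000²·sin(360°/12) = 12.00 mm²); the cylinder at (15, 0) does not reach this height (z outside [3.5, 7.5]); the 16×9 cube at (-3, 12) contributes its full rectangle (area 144.00 mm²); Combining (union): the 2 present regions are separate (no shared area or edge), so areas and boundary lengths simply add and each stays a separate island — area = 156.00 mm². So its area = 156.00 mm². Layer 75 (z = 18): the cylinder does not reach this height (z outside [0, 3.5]); the cylinder at (15, 0) is not intersected at this z (z outside [3.5, 7.5]); the cube at (-3, 12) (footprint 16×9) is included at this height (area 144.00 mm²); Combining (union): only the 16×9 cube at (-3, 12) is present, so the union is just that shape — area = 144.00 mm². So its area = 144.00 mm². Layer 12 is larger (156.00 vs 144.00 mm²).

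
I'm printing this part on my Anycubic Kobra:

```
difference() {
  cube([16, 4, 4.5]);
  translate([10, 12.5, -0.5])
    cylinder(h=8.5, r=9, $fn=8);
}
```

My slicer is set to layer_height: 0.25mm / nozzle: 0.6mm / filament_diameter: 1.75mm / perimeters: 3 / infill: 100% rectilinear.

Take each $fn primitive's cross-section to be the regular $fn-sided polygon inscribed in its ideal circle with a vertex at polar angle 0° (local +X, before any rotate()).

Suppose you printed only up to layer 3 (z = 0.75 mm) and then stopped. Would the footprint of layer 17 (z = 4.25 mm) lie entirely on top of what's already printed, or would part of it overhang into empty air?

entirely on top

Compare the two slices. At z = 0.75: the cube (footprint 16×4) is included at this height (area 64.00 mm²); the cylinder at (10, 12.5): section is a regular 8-gon, circumradius r=9 (area = (8/2)·9.000²·sin(360°/8) = 229.10 mm²); After the difference (first − rest): starting from the 16×4 cube (64.00 mm²), the r=9 cylinder at (10, 12.5) partially overlaps it — only the 0.60 mm² overlap (of its 229.10 mm²) is removed, clipping the outline — area = 63.40 mm². At z = 4.25: the 16×4 cube contributes its full rectangle (area 64.00 mm²); the cylinder at (10, 12.5): section is a regular 8-gon, circumradius r=9 (area = (8/2)·9.000²·sin(360°/8) = 229.10 mm²); Subtracting the remaining from the first: starting from the 16×4 cube (64.00 mm²), the r=9 cylinder at (10, 12.5) partially overlaps it — only the 0.60 mm² overlap (of its 229.10 mm²) is removed, clipping the outline — area = 63.40 mm². Checking containment: the cross-section at z = 4.25 is a subset of the cross-section at z = 0.75.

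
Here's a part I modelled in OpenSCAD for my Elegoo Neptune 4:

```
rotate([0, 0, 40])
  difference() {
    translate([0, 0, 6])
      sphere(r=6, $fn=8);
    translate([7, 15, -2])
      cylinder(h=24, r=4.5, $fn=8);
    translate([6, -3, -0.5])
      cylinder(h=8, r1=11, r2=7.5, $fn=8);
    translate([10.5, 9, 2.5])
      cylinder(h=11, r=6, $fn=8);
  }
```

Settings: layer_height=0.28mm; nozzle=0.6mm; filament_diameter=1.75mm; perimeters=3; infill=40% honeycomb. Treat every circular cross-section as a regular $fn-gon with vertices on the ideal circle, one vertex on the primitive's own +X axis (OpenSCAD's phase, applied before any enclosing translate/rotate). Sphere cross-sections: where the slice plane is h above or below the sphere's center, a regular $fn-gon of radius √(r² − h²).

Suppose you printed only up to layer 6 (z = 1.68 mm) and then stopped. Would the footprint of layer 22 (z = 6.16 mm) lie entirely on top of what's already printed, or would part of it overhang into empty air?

Compare the two slices. At z = 1.68: the sphere: section is a regular 8-gon, circumradius = √(r²−h²) = √(6²−4.32²) = 4.164 (area = (8/2)·4.164²·sin(360°/8) = 49.04 mm²); the cylinder at (7, 15): section is a regular 8-gon, circumradius r=4.5 (area = (8/2)·4.500²·sin(360°/8) = 57.28 mm²); the cone at (6, -3): at t=0.272 of its height the radius interpolates to r₁+(r₂−r₁)t = 10.046, giving a regular 8-gon of that circumradius (area = (8/2)·10.046²·sin(360°/8) = 285.47 mm²); the cylinder at (10.5, 9) is absent (z outside [2.5, 13.5]); Subtracting the remaining from the first: starting from the r=6 sphere (49.04 mm²), the r=4.5 cylinder at (7, 15) misses the remaining region (no effect); the cone at (6, -3) partially overlaps it — only the 43.45 mm² overlap (of its 285.47 mm²) is removed, clipping the outline — area = 5.58 mm²; (whole slice rotated 40° about Z — lengths, areas and connectivity unchanged). At z = 6.16: the sphere: section is a regular 8-gon, circumradius = √(r²−h²) = √(6²−0.16²) = 5.998 (area = (8/2)·5.998²·sin(360°/8) = 101.75 mm²); the r=4.5 cylinder at (7, 15) gives a regular 8-gon of circumradius 4.5 (constant along its height) (area = (8/2)·4.500²·sin(360°/8) = 57.28 mm²); the cone at (6, -3): at t=0.833 of its height the radius interpolates to r₁+(r₂−r₁)t = 8.086, giving a regular 8-gon of that circumradius (area = (8/2)·8.086²·sin(360°/8) = 184.94 mm²); the r=6 cylinder at (10.5, 9) gives a regular 8-gon of circumradius 6 (constant along its height) (area = (8/2)·6.000²·sin(360°/8) = 101.82 mm²); Taking the first minus the rest: starting from the r=6 sphere (101.75 mm²), the r=4.5 cylinder at (7, 15) misses the remaining region (no effect); the cone at (6, -3) partially overlaps it — only the 53.30 mm² overlap (of its 184.94 mm²) is removed, clipping the outline; the r=6 cylinder at (10.5, 9) misses the remaining region (no effect) — area = 48.45 mm²; (whole slice rotated 40° about Z — lengths, areas and connectivity unchanged). Checking containment: at z = 6.16 the cross-section extends beyond the z = 1.68 cross-section by about 42.87 mm².

part overhangs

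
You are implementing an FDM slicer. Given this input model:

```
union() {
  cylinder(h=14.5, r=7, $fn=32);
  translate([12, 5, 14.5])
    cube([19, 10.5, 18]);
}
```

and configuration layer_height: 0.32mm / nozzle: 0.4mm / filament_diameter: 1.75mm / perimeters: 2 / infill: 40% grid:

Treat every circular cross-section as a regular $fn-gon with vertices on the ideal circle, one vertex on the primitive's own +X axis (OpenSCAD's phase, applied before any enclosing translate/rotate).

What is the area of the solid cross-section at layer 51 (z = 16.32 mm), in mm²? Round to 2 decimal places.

At z = 16.32 mm: the cylinder does not reach this height (z outside [0, 14.5]); the 19×10.5 cube at (12, 5) contributes its full rectangle (area 199.50 mm²); Merging all regions: only the 19×10.5 cube at (12, 5) is present, so the union is just that shape — area = 199.50 mm². Overall, the cross-section is a single solid region. Net area = 199.50 mm².

199.50 mm²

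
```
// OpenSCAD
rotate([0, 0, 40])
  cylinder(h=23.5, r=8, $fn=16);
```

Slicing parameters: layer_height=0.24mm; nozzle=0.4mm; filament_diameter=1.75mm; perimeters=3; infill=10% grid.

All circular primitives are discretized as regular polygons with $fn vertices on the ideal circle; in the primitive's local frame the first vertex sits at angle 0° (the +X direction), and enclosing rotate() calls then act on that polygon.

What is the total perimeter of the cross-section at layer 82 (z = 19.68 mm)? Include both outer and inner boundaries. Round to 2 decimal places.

At z = 19.68 mm: the cylinder: section is a regular 16-gon, circumradius r=8 (perimeter = 2·16·8.000·sin(180°/16) = 49.94 mm); (whole slice rotated 40° about Z — lengths, areas and connectivity unchanged). Overall, the cross-section is a single solid region. Total boundary length (outer) = 49.94 mm.

49.94 mm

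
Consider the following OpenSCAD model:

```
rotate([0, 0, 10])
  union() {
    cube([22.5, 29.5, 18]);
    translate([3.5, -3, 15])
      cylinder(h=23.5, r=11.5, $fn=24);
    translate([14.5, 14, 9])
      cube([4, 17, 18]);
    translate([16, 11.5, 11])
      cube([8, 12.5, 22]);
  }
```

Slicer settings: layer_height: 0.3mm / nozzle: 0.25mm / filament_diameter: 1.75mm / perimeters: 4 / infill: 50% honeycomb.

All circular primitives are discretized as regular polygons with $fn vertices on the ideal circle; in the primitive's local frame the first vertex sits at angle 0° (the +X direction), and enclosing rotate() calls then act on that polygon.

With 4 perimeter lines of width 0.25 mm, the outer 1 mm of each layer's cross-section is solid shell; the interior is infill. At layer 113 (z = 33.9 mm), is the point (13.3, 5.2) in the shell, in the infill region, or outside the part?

At z = 33.9 mm: the cube is not intersected at this z (z outside [0, 18]); the r=11.5 cylinder at (3.5, -3) gives a regular 24-gon of circumradius 11.5 (constant along its height); the cube at (14.5, 14) is absent (z outside [9, 27]); the cube at (16, 11.5) is not intersected at this z (z outside [11, 33]); Taking the union: only the r=11.5 cylinder at (3.5, -3) is present, so the union is just that shape — 1 connected region; (rotated 10° about Z; rotation is an isometry so areas/perimeters/island counts are preserved). Overall, the cross-section is a single solid region. Undo the 10° rotation: the query point maps to (14.001, 2.811) in the un-rotated model frame. The nearest boundary edge runs (14.61, -0.02)→(13.46, 2.75); distance from the point to it = 0.52 mm. The point is not inside any of the regions above, so it lies outside the cross-section (0.52 mm from the nearest boundary).

outside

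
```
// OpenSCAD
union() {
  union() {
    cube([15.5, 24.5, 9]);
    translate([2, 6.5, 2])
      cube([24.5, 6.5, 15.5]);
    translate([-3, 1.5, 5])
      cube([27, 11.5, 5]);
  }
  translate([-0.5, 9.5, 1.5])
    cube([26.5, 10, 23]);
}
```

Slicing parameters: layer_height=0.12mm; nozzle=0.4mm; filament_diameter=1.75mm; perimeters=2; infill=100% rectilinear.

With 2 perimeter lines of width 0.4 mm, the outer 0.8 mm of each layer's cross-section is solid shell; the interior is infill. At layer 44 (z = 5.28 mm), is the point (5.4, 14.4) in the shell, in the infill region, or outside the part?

infill

At z = 5.28 mm: the cube is present — its section is the full 15.5×24.5 rectangle; the cube at (2, 6.5) (footprint 24.5×6.5) is included at this height; the 27×11.5 cube at (-3, 1.5) contributes its full rectangle; Combining (union): the regions partially overlap (shared area 321.25 mm²), so overlapping operands fuse into one piece — 1 connected region; the cube at (-0.5, 9.5) (footprint 26.5×10) is included at this height; Merging all regions: the regions partially overlap (shared area 193.50 mm²), so overlapping operands fuse into one piece — 1 connected region. Overall, the cross-section is a single solid region. The nearest boundary edge runs (-0.50, 13.00)→(-0.50, 19.50); distance from the point to it = 5.90 mm. The point is inside the cross-section and 5.90 mm from the nearest boundary — more than the 0.8 mm shell width (2 × 0.4), so it's in the infill interior.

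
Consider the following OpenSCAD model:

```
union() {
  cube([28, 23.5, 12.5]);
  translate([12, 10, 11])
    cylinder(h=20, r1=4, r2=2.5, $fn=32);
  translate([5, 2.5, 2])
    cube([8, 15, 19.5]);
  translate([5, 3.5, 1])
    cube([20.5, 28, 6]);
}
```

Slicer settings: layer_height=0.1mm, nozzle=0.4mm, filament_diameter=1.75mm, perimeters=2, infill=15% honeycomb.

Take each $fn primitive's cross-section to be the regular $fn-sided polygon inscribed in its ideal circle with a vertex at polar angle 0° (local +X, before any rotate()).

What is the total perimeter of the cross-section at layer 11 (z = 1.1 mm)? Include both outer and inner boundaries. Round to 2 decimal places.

At z = 1.1 mm: the cube (footprint 28×23.5) is included at this height (perimeter 103.00 mm); the cone at (12, 10) is not intersected at this z (z outside [11, 31]); the cube at (5, 2.5) does not reach this height (z outside [2, 21.5]); the cube at (5, 3.5) is present — its section is the full 20.5×28 rectangle (perimeter 97.00 mm); Taking the union: the regions partially overlap (shared area 410.00 mm²), so the edge portions inside another operand are dropped and the merged outline is re-measured after clipping — boundary = 119.00 mm. Overall, the cross-section is a single solid region. Total boundary length (outer) = 119.00 mm.

119.00 mm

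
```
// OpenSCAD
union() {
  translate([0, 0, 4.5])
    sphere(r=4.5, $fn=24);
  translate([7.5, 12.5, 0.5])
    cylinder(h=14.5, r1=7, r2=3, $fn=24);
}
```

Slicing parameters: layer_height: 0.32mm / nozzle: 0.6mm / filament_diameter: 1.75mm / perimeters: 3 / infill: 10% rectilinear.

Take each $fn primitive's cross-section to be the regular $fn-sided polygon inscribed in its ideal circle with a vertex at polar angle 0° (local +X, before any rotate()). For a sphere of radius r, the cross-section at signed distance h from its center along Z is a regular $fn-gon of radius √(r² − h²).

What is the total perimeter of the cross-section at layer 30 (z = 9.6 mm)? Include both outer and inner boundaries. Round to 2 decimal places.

At z = 9.6 mm: the sphere is absent (|z−center|=5.100 > r=4.5); the cone at (7.5, 12.5) (r1=7→r2=3) has section circumradius 4.490 here — a regular 24-gon (perimeter = 2·24·4.490·sin(180°/24) = 28.13 mm); Taking the union: only the cone at (7.5, 12.5) is present, so the union is just that shape — boundary = 28.13 mm. Overall, the cross-section is a single solid region. Total boundary length (outer) = 28.13 mm.

28.13 mm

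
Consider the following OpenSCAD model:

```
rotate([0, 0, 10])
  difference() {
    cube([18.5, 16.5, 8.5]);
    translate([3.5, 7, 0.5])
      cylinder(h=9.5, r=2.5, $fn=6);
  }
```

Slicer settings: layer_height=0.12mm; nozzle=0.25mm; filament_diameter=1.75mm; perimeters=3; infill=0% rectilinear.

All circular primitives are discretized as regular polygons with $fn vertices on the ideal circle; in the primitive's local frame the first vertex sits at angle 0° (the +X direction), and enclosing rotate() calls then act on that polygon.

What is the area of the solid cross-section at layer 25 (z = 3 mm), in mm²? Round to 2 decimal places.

289.01 mm²

At z = 3 mm: the 18.5×16.5 cube contributes its full rectangle (area 305.25 mm²); the cylinder at (3.5, 7): section is a regular 6-gon, circumradius r=2.5 (area = (6/2)·2.500²·sin(360°/6) = 16.24 mm²); Taking the first minus the rest: starting from the 18.5×16.5 cube (305.25 mm²), the r=2.5 cylinder at (3.5, 7) lies wholly inside it (removes its full 16.24 mm² and its 15.00 mm outline becomes a hole wall) — area = 289.01 mm²; (whole slice rotated 10° about Z — lengths, areas and connectivity unchanged). Overall, the cross-section is one region with 1 hole. Net area = 289.01 mm².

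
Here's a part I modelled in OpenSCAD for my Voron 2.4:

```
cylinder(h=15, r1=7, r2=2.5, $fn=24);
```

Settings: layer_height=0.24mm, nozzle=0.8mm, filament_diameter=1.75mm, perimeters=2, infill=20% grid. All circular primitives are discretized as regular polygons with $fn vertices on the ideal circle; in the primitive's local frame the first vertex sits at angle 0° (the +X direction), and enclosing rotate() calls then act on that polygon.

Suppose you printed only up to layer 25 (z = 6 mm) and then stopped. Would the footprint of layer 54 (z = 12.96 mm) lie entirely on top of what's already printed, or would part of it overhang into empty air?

entirely on top

Compare the two slices. At z = 6: the cone (r1=7→r2=2.5) has section circumradius 5.200 here — a regular 24-gon (area = (24/2)·5.200²·sin(360°/24) = 83.98 mm²). At z = 12.96: the cone (r1=7→r2=2.5) has section circumradius 3.112 here — a regular 24-gon (area = (24/2)·3.112²·sin(360°/24) = 30.08 mm²). Checking containment: the cross-section at z = 12.96 is a subset of the cross-section at z = 6.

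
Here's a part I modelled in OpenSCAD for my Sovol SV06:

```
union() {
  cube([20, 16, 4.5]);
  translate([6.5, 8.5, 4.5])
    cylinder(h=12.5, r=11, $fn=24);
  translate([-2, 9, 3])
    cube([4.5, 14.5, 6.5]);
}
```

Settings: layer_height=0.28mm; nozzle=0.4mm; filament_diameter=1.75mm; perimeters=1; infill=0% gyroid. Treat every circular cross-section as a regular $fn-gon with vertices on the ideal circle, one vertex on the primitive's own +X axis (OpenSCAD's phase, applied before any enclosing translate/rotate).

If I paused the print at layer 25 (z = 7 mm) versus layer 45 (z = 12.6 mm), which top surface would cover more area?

layer 25 (z = 7 mm)

Layer 25 (z = 7): the cube does not reach this height (z outside [0, 4.5]); the cylinder at (6.5, 8.5): section is a regular 24-gon, circumradius r=11 (area = (24/2)·11.000²·sin(360°/24) = 375.81 mm²); the cube at (-2, 9) is present — its section is the full 4.5×14.5 rectangle (area 65.25 mm²); Taking the union: the regions partially overlap — summed areas 441.06 mm² minus the doubly-counted overlap 37.49 mm² gives 403.56 mm² — area = 403.56 mm². So its area = 403.56 mm². Layer 45 (z = 12.6): the cube is not intersected at this z (z outside [0, 4.5]); the r=11 cylinder at (6.5, 8.5) contributes a regular 24-gon of circumradius 11 (area = (24/2)·11.000²·sin(360°/24) = 375.81 mm²); the cube at (-2, 9) is not intersected at this z (z outside [3, 9.5]); Taking the union: only the r=11 cylinder at (6.5, 8.5) is present, so the union is just that shape — area = 375.81 mm². So its area = 375.81 mm². Layer 25 is larger (403.56 vs 375.81 mm²).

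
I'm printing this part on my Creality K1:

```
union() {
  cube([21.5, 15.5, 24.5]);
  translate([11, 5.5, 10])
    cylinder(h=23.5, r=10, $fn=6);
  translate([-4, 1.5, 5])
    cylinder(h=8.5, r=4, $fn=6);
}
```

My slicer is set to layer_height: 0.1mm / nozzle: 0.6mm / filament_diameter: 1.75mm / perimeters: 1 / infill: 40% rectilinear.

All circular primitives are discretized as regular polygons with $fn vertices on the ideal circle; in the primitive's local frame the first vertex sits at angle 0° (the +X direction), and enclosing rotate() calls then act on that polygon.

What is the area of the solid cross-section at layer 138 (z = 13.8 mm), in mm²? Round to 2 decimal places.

370.62 mm²

At z = 13.8 mm: the cube (footprint 21.5×15.5) is included at this height (area 333.25 mm²); the r=10 cylinder at (11, 5.5) gives a regular 6-gon of circumradius 10 (constant along its height) (area = (6/2)·10.000²·sin(360°/6) = 259.81 mm²); the cylinder at (-4, 1.5) does not reach this height (z outside [5, 13.5]); Taking the union: the regions partially overlap — summed areas 593.06 mm² minus the doubly-counted overlap 222.44 mm² gives 370.62 mm² — area = 370.62 mm². Overall, the cross-section is a single solid region. Net area = 370.62 mm².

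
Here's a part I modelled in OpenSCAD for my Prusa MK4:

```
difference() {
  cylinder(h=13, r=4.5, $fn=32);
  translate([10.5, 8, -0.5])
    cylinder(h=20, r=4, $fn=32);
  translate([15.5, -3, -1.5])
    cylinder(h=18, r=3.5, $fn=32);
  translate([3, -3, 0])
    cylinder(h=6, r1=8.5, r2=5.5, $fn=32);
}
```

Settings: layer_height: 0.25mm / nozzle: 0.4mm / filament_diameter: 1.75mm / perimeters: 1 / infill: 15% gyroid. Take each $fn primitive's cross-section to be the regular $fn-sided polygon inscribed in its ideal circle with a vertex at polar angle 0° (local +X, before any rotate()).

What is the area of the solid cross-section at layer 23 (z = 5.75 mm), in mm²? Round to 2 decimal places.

25.38 mm²

At z = 5.75 mm: the r=4.5 cylinder gives a regular 32-gon of circumradius 4.5 (constant along its height) (area = (32/2)·4.500²·sin(360°/32) = 63.21 mm²); the r=4 cylinder at (10.5, 8) gives a regular 32-gon of circumradius 4 (constant along its height) (area = (32/2)·4.000²·sin(360°/32) = 49.94 mm²); the r=3.5 cylinder at (15.5, -3) contributes a regular 32-gon of circumradius 3.5 (area = (32/2)·3.500²·sin(360°/32) = 38.24 mm²); the cone at (3, -3): at t=0.958 of its height the radius interpolates to r₁+(r₂−r₁)t = 5.625, giving a regular 32-gon of that circumradius (area = (32/2)·5.625²·sin(360°/32) = 98.76 mm²); Taking the first minus the rest: starting from the r=4.5 cylinder (63.21 mm²), the r=4 cylinder at (10.5, 8) misses the remaining region (no effect); the r=3.5 cylinder at (15.5, -3) misses the remaining region (no effect); the cone at (3, -3) partially overlaps it — only the 37.83 mm² overlap (of its 98.76 mm²) is removed, clipping the outline — area = 25.38 mm². Overall, the cross-section is a single solid region. Net area = 25.38 mm².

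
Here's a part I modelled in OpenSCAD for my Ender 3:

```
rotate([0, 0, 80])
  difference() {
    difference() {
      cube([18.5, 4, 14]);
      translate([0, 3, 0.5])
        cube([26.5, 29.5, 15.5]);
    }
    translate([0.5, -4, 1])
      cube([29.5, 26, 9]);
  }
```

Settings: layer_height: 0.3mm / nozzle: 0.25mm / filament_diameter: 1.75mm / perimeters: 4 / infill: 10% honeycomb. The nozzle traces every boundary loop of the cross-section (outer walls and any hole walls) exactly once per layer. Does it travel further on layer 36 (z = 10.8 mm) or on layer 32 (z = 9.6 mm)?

layer 36 (z = 10.8 mm)

Layer 36 (z = 10.8): the cube (footprint 18.5×4) is included at this height (perimeter 45.00 mm); the cube at (0, 3) (footprint 26.5×29.5) is included at this height (perimeter 112.00 mm); Subtracting the remaining from the first: starting from the 18.5×4 cube, the 26.5×29.5 cube at (0, 3) partially overlaps it — only the 18.50 mm² overlap (of its 781.75 mm²) is removed, clipping the outline — boundary = 43.00 mm; the cube at (0.5, -4) is not intersected at this z (z outside [1, 10]); Subtracting the remaining from the first: none of the subtracted shapes is present at this height, so that combined region is unchanged — boundary = 43.00 mm; (whole slice rotated 80° about Z — lengths, areas and connectivity unchanged). So its perimeter = 43.00 mm. Layer 32 (z = 9.6): the cube (footprint 18.5×4) is included at this height (perimeter 45.00 mm); the 26.5×29.5 cube at (0, 3) contributes its full rectangle (perimeter 112.00 mm); After the difference (first − rest): starting from the 18.5×4 cube, the 26.5×29.5 cube at (0, 3) partially overlaps it — only the 18.50 mm² overlap (of its 781.75 mm²) is removed, clipping the outline — boundary = 43.00 mm; the cube at (0.5, -4) is present — its section is the full 29.5×26 rectangle (perimeter 111.00 mm); Subtracting the remaining from the first: starting from that combined region, the 29.5×26 cube at (0.5, -4) partially overlaps it — only the 54.00 mm² overlap (of its 767.00 mm²) is removed, clipping the outline — boundary = 7.00 mm; (whole slice rotated 80° about Z — lengths, areas and connectivity unchanged). So its perimeter = 7.00 mm. Layer 36 is larger (43.00 vs 7.00 mm).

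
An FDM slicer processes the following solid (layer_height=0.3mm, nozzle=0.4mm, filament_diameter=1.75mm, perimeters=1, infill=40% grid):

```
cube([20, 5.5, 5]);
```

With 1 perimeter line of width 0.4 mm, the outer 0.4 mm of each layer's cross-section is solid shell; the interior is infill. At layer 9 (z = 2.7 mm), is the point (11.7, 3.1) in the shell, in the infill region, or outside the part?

infill

At z = 2.7 mm: the cube (footprint 20×5.5) is included at this height. Overall, the cross-section is a single solid region. The nearest boundary edge runs (20.00, 5.50)→(0.00, 5.50); distance from the point to it = 2.40 mm. The point is inside the cross-section and 2.40 mm from the nearest boundary — more than the 0.4 mm shell width (1 × 0.4), so it's in the infill interior.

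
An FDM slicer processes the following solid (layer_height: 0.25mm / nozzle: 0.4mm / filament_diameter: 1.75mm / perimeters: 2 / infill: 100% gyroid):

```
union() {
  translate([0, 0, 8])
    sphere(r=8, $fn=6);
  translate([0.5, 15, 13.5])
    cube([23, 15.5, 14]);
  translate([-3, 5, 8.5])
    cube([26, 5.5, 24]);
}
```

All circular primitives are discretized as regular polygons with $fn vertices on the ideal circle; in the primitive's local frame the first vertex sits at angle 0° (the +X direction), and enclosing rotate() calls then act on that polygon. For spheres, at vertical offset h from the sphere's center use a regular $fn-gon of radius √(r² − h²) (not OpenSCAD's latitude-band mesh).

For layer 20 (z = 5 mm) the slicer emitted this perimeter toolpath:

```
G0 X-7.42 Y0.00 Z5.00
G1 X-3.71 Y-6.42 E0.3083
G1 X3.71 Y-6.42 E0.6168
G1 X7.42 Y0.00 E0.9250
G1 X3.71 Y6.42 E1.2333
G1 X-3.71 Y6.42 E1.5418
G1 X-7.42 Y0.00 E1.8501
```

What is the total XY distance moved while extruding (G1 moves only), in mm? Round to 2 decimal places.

44.50 mm

Sum the Euclidean lengths of each G1 segment: total = 44.50 mm.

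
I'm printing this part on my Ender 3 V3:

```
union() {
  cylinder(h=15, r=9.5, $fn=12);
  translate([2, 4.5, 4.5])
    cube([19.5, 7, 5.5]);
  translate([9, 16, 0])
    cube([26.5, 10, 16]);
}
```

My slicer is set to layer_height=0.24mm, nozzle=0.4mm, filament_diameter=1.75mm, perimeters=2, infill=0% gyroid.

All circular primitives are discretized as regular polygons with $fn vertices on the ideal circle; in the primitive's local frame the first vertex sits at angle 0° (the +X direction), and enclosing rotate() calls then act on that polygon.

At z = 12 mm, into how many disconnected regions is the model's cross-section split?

At z = 12 mm: the r=9.5 cylinder contributes a regular 12-gon of circumradius 9.5; the cube at (2, 4.5) is not intersected at this z (z outside [4.5, 10]); the cube at (9, 16) (footprint 26.5×10) is included at this height; Merging all regions: the 2 present regions are separate (no shared area or edge), so areas and boundary lengths simply add and each stays a separate island — 2 connected regions. The result has 2 disconnected regions.

2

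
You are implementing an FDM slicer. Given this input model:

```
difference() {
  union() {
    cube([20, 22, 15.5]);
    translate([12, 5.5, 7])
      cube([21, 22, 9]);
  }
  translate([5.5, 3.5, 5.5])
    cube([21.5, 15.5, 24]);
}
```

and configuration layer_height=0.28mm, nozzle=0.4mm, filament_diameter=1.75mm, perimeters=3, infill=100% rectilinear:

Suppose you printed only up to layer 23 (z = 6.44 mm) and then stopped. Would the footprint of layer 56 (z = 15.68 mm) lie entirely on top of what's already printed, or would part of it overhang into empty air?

part overhangs

Compare the two slices. At z = 6.44: the 20×22 cube contributes its full rectangle (area 440.00 mm²); the cube at (12, 5.5) is not intersected at this z (z outside [7, 16]); Combining (union): only the 20×22 cube is present, so the union is just that shape — area = 440.00 mm²; the cube at (5.5, 3.5) is present — its section is the full 21.5×15.5 rectangle (area 333.25 mm²); Subtracting the remaining from the first: starting from that combined region (440.00 mm²), the 21.5×15.5 cube at (5.5, 3.5) partially overlaps it — only the 224.75 mm² overlap (of its 333.25 mm²) is removed, clipping the outline — area = 215.25 mm². At z = 15.68: the cube is absent (z outside [0, 15.5]); the cube at (12, 5.5) is present — its section is the full 21×22 rectangle (area 462.00 mm²); Taking the union: only the 21×22 cube at (12, 5.5) is present, so the union is just that shape — area = 462.00 mm²; the 21.5×15.5 cube at (5.5, 3.5) contributes its full rectangle (area 333.25 mm²); Subtracting the remaining from the first: starting from the result so far (462.00 mm²), the 21.5×15.5 cube at (5.5, 3.5) partially overlaps it — only the 202.50 mm² overlap (of its 333.25 mm²) is removed, clipping the outline — area = 259.50 mm². Checking containment: at z = 15.68 the cross-section extends beyond the z = 6.44 cross-section by about 235.50 mm².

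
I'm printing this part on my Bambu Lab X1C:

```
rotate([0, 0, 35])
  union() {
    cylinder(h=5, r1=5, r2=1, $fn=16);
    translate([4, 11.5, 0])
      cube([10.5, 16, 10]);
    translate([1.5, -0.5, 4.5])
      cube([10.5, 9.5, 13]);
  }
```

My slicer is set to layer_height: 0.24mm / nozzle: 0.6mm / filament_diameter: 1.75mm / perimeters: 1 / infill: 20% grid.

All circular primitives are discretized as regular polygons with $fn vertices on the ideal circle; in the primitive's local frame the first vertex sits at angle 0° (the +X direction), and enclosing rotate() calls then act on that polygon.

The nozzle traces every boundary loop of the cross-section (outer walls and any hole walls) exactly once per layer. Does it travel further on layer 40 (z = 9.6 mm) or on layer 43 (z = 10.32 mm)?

layer 40 (z = 9.6 mm)

Layer 40 (z = 9.6): the cone does not reach this height (z outside [0, 5]); the cube at (4, 11.5) (footprint 10.5×16) is included at this height (perimeter 53.00 mm); the 10.5×9.5 cube at (1.5, -0.5) contributes its full rectangle (perimeter 40.00 mm); Combining (union): the 2 present regions are separate (no shared area or edge), so areas and boundary lengths simply add and each stays a separate island — boundary = 93.00 mm; (whole slice rotated 35° about Z — lengths, areas and connectivity unchanged). So its perimeter = 93.00 mm. Layer 43 (z = 10.32): the cone does not reach this height (z outside [0, 5]); the cube at (4, 11.5) does not reach this height (z outside [0, 10]); the cube at (1.5, -0.5) (footprint 10.5×9.5) is included at this height (perimeter 40.00 mm); Merging all regions: only the 10.5×9.5 cube at (1.5, -0.5) is present, so the union is just that shape — boundary = 40.00 mm; (whole slice rotated 35° about Z — lengths, areas and connectivity unchanged). So its perimeter = 40.00 mm. Layer 40 is larger (93.00 vs 40.00 mm).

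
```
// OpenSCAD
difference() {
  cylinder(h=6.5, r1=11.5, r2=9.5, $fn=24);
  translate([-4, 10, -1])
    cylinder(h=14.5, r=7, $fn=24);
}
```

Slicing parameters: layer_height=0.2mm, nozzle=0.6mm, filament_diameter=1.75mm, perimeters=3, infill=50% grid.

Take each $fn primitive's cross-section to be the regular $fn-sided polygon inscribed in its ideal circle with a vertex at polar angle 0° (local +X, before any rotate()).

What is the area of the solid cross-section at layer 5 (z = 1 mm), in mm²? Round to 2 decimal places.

318.41 mm²

At z = 1 mm: the cone (r1=11.5→r2=9.5) has section circumradius 11.192 here — a regular 24-gon (area = (24/2)·11.192²·sin(360°/24) = 389.06 mm²); the r=7 cylinder at (-4, 10) gives a regular 24-gon of circumradius 7 (constant along its height) (area = (24/2)·7.000²·sin(360°/24) = 152.19 mm²); Taking the first minus the rest: starting from the cone (389.06 mm²), the r=7 cylinder at (-4, 10) partially overlaps it — only the 70.65 mm² overlap (of its 152.19 mm²) is removed, clipping the outline — area = 318.41 mm². Overall, the cross-section is a single solid region. Net area = 318.41 mm².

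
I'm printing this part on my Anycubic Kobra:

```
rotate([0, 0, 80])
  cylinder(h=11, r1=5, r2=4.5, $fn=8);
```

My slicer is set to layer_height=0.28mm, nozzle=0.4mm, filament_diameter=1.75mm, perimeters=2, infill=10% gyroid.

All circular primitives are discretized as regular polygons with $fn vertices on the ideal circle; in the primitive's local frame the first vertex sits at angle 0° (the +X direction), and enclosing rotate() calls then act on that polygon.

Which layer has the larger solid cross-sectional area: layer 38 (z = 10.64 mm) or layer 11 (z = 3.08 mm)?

layer 11 (z = 3.08 mm)

Layer 38 (z = 10.64): the cone contributes a regular 8-gon of circumradius 4.516 (interpolated between r1=5 and r2=4.5 at t=0.967) (area = (8/2)·4.516²·sin(360°/8) = 57.69 mm²); (rotated 80° about Z; rotation is an isometry so areas/perimeters/island counts are preserved). So its area = 57.69 mm². Layer 11 (z = 3.08): the cone contributes a regular 8-gon of circumradius 4.860 (interpolated between r1=5 and r2=4.5 at t=0.280) (area = (8/2)·4.860²·sin(360°/8) = 66.81 mm²); (rotated 80° about Z; rotation is an isometry so areas/perimeters/island counts are preserved). So its area = 66.81 mm². Layer 11 is larger (66.81 vs 57.69 mm²).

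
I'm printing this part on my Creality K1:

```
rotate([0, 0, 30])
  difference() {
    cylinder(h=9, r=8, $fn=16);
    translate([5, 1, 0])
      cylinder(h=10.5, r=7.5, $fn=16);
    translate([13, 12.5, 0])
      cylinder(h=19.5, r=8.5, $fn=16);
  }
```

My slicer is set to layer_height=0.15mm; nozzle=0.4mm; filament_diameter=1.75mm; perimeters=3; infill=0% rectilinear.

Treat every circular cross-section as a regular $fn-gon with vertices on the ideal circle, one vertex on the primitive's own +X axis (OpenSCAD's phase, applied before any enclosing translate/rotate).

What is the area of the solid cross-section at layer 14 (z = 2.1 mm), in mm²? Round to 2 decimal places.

88.83 mm²

At z = 2.1 mm: the cylinder: section is a regular 16-gon, circumradius r=8 (area = (16/2)·8.000²·sin(360°/16) = 195.93 mm²); the r=7.5 cylinder at (5, 1) gives a regular 16-gon of circumradius 7.5 (constant along its height) (area = (16/2)·7.500²·sin(360°/16) = 172.21 mm²); the cylinder at (13, 12.5): section is a regular 16-gon, circumradius r=8.5 (area = (16/2)·8.500²·sin(360°/16) = 221.19 mm²); Taking the first minus the rest: starting from the r=8 cylinder (195.93 mm²), the r=7.5 cylinder at (5, 1) partially overlaps it — only the 107.11 mm² overlap (of its 172.21 mm²) is removed, clipping the outline; the r=8.5 cylinder at (13, 12.5) misses the remaining region (no effect) — area = 88.83 mm²; (whole slice rotated 30° about Z — lengths, areas and connectivity unchanged). Overall, the cross-section is a single solid region. Net area = 88.83 mm².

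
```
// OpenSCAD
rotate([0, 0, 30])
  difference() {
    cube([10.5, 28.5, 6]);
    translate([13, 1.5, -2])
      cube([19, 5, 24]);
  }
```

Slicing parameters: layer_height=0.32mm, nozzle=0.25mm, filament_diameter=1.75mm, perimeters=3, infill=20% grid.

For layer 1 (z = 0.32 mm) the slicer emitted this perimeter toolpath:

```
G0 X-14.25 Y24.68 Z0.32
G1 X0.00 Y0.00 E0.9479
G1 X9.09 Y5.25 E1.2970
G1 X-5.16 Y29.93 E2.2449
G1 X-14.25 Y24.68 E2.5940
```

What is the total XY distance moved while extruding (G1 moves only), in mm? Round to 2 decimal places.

77.99 mm

Sum the Euclidean lengths of each G1 segment: total = 77.99 mm.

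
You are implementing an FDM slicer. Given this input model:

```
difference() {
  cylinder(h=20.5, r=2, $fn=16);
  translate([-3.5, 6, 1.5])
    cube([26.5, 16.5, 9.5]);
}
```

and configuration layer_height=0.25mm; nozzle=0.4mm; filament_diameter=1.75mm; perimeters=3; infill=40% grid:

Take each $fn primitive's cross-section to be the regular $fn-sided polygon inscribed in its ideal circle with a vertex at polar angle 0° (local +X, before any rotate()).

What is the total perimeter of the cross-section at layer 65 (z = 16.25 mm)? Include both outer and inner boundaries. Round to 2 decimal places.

At z = 16.25 mm: the cylinder: section is a regular 16-gon, circumradius r=2 (perimeter = 2·16·2.000·sin(180°/16) = 12.49 mm); the cube at (-3.5, 6) does not reach this height (z outside [1.5, 11]); Subtracting the remaining from the first: none of the subtracted shapes is present at this height, so the r=2 cylinder is unchanged — boundary = 12.49 mm. Overall, the cross-section is a single solid region. Total boundary length (outer) = 12.49 mm.

12.49 mm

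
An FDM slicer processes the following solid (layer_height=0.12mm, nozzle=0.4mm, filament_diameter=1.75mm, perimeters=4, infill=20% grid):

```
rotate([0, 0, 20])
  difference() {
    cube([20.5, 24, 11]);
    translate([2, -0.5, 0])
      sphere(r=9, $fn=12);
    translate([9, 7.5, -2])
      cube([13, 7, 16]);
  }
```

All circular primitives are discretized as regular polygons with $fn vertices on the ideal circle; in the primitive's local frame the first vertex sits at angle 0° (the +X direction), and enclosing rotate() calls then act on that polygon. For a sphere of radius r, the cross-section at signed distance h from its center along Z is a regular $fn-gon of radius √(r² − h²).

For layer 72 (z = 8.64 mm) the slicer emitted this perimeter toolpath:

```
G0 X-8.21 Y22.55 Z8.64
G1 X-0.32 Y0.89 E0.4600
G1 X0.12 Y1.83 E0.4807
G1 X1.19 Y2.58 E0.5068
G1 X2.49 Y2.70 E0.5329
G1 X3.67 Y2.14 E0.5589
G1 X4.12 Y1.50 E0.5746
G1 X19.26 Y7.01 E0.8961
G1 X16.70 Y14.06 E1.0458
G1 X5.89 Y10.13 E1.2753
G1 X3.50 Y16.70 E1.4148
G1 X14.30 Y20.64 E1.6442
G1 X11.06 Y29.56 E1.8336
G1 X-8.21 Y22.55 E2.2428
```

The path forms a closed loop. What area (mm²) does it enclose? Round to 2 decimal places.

404.59 mm²

Apply the shoelace formula to the sequence of (X, Y) vertices; enclosed area = 404.59 mm².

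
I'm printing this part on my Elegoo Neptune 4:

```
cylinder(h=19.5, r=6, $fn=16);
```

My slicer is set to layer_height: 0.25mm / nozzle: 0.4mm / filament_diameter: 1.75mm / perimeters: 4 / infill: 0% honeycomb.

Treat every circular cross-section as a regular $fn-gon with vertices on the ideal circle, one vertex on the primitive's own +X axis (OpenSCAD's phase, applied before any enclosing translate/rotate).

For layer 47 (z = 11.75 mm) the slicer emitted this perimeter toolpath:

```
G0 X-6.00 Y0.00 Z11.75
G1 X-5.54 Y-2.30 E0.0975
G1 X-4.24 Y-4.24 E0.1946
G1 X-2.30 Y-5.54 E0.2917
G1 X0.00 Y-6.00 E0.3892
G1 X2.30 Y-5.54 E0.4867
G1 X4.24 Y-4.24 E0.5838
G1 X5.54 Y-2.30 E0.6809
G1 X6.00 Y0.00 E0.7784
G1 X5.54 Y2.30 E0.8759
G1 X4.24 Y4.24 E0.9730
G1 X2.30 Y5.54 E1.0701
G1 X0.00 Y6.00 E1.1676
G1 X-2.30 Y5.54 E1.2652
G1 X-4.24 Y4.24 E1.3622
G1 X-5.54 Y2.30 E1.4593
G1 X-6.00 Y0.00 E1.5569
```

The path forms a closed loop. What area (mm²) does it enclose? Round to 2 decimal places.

Apply the shoelace formula to the sequence of (X, Y) vertices; enclosed area = 110.15 mm².

110.15 mm²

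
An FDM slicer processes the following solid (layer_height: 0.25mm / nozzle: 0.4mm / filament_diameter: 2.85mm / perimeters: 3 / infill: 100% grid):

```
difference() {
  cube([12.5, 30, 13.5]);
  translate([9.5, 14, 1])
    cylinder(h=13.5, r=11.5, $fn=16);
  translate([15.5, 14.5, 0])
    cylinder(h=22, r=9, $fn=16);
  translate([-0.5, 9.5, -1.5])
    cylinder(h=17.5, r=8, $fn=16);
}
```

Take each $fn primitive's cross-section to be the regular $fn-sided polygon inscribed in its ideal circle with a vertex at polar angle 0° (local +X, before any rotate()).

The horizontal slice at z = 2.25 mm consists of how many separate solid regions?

At z = 2.25 mm: the cube is present — its section is the full 12.5×30 rectangle; the r=11.5 cylinder at (9.5, 14) contributes a regular 16-gon of circumradius 11.5; the cylinder at (15.5, 14.5): section is a regular 16-gon, circumradius r=9; the r=8 cylinder at (-0.5, 9.5) gives a regular 16-gon of circumradius 8 (constant along its height); Subtracting the remaining from the first: starting from the 12.5×30 cube, the r=11.5 cylinder at (9.5, 14) partially overlaps it — only the 254.01 mm² overlap (of its 404.88 mm²) is removed, clipping the outline; the r=9 cylinder at (15.5, 14.5) misses the remaining region (no effect); the r=8 cylinder at (-0.5, 9.5) partially overlaps it — only the 14.49 mm² overlap (of its 195.93 mm²) is removed, clipping the outline — 2 connected regions. The result has 2 disconnected regions.

2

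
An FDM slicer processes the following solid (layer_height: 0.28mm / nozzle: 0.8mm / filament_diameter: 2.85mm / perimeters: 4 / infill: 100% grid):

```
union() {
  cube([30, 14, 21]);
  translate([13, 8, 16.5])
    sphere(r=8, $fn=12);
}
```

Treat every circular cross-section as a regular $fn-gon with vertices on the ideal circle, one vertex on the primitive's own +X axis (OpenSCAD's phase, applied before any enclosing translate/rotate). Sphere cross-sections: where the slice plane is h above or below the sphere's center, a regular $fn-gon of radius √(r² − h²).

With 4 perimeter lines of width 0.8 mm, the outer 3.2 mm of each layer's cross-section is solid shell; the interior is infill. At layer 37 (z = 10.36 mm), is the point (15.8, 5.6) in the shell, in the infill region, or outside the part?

infill

At z = 10.36 mm: the cube is present — its section is the full 30×14 rectangle; the sphere at (13, 8): section is a regular 12-gon, circumradius = √(r²−h²) = √(8²−6.14²) = 5.128; Combining (union): the r=8 sphere at (13, 8) lies entirely inside the 30×14 cube, so the union is just the 30×14 cube — 1 connected region. Overall, the cross-section is a single solid region. The nearest boundary edge runs (30.00, 0.00)→(0.00, 0.00); distance from the point to it = 5.60 mm. The point is inside the cross-section and 5.60 mm from the nearest boundary — more than the 3.2 mm shell width (4 × 0.8), so it's in the infill interior.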